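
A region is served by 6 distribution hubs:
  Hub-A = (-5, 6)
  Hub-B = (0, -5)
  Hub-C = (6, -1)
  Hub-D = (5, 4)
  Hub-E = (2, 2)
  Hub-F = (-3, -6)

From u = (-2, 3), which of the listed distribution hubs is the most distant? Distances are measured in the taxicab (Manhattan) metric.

Hub-C

d(u, Hub-A) = |-2−(-5)| + |3−6| = 3 + 3 = 6
d(u, Hub-B) = |-2−0| + |3−(-5)| = 2 + 8 = 10
d(u, Hub-C) = |-2−6| + |3−(-1)| = 8 + 4 = 12
d(u, Hub-D) = |-2−5| + |3−4| = 7 + 1 = 8
d(u, Hub-E) = |-2−2| + |3−2| = 4 + 1 = 5
d(u, Hub-F) = |-2−(-3)| + |3−(-6)| = 1 + 9 = 10
The largest is to Hub-C.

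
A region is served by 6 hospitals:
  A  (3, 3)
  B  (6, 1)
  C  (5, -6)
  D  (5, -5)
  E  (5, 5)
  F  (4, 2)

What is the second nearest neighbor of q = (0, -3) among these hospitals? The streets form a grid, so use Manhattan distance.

d(q,A) = |0−3| + |-3−3| = 3 + 6 = 9
d(q,B) = |0−6| + |-3−1| = 6 + 4 = 10
d(q,C) = |0−5| + |-3−(-6)| = 5 + 3 = 8
d(q,D) = |0−5| + |-3−(-5)| = 5 + 2 = 7
d(q,E) = |0−5| + |-3−5| = 5 + 8 = 13
d(q,F) = |0−4| + |-3−2| = 4 + 5 = 9
Sorted ascending: D, C, A, … — the second-nearest is C.

C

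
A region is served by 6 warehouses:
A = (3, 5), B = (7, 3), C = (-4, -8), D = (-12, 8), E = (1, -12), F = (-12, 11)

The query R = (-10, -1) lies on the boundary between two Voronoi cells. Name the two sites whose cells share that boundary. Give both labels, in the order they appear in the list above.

Squared distances from R to each site:
|RA|² = (-10−3)² + (-1−5)² = 169 + 36 = 205
|RB|² = (-10−7)² + (-1−3)² = 289 + 16 = 305
|RC|² = (-10−(-4))² + (-1−(-8))² = 36 + 49 = 85
|RD|² = (-10−(-12))² + (-1−8)² = 4 + 81 = 85
|RE|² = (-10−1)² + (-1−(-12))² = 121 + 121 = 242
|RF|² = (-10−(-12))² + (-1−11)² = 4 + 144 = 148
R is equidistant from C and D (both at squared distance 85), and every other site is strictly farther — so R lies on the C–D Voronoi edge.

C and D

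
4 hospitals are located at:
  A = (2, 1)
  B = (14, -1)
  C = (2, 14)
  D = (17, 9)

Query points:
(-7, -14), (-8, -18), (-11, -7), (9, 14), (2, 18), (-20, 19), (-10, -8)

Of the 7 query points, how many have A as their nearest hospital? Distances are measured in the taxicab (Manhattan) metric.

(-7, -14) — d to each: A:24, B:34, C:37, D:47 → nearest is A
(-8, -18) — d to each: A:29, B:39, C:42, D:52 → nearest is A
(-11, -7) — d to each: A:21, B:31, C:34, D:44 → nearest is A
(9, 14) — d to each: A:20, B:20, C:7, D:13 → nearest is C
(2, 18) — d to each: A:17, B:31, C:4, D:24 → nearest is C
(-20, 19) — d to each: A:40, B:54, C:27, D:47 → nearest is C
(-10, -8) — d to each: A:21, B:31, C:34, D:44 → nearest is A
4 of the 7 points have A as nearest.

4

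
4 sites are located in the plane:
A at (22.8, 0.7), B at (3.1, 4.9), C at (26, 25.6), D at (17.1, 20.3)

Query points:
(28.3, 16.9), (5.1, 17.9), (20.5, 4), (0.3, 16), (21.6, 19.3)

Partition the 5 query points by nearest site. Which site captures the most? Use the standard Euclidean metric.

D

(28.3, 16.9) — d² to each: A:292.69, B:779.04, C:80.98, D:137 → nearest is C
(5.1, 17.9) — d² to each: A:609.13, B:173, C:496.1, D:149.76 → nearest is D
(20.5, 4) — d² to each: A:16.18, B:303.57, C:496.81, D:277.25 → nearest is A
(0.3, 16) — d² to each: A:740.34, B:131.05, C:752.65, D:300.73 → nearest is B
(21.6, 19.3) — d² to each: A:347.4, B:549.61, C:59.05, D:21.25 → nearest is D
Tally — A:1, B:1, C:1, D:2. D captures the most (2).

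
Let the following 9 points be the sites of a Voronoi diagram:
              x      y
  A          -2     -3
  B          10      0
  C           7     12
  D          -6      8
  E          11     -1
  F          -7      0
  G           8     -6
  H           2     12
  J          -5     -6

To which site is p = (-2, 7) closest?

Squared Euclidean distances:
|pA|² = 0 + 100 = 100
|pB|² = 144 + 49 = 193
|pC|² = 81 + 25 = 106
|pD|² = 16 + 1 = 17
|pE|² = 169 + 64 = 233
|pF|² = 25 + 49 = 74
|pG|² = 100 + 169 = 269
|pH|² = 16 + 25 = 41
|pJ|² = 9 + 169 = 178
D is nearest.

D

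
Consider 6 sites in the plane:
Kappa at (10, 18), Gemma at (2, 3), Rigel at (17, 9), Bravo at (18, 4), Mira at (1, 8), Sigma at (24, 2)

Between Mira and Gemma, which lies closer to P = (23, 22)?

Mira

Compare squared distances:
d²(P, Mira) = (23−1)² + (22−8)² = 484 + 196 = 680
d²(P, Gemma) = (23−2)² + (22−3)² = 441 + 361 = 802
680 < 802, so Mira is closer.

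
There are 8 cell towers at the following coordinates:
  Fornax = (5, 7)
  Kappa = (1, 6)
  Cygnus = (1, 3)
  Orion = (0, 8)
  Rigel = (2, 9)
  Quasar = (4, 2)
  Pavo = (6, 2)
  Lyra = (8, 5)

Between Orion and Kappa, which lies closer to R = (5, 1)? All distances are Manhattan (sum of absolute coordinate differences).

d(R, Orion) = |5−0| + |1−8| = 5 + 7 = 12
d(R, Kappa) = |5−1| + |1−6| = 4 + 5 = 9
12 > 9, so Kappa is closer.

Kappa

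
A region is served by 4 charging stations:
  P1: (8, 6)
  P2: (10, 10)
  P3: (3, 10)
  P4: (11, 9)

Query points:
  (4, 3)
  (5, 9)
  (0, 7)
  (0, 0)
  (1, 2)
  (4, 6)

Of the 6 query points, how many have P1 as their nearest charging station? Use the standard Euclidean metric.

(4, 3) — d² to each: P1:25, P2:85, P3:50, P4:85 → nearest is P1
(5, 9) — d² to each: P1:18, P2:26, P3:5, P4:36 → nearest is P3
(0, 7) — d² to each: P1:65, P2:109, P3:18, P4:125 → nearest is P3
(0, 0) — d² to each: P1:100, P2:200, P3:109, P4:202 → nearest is P1
(1, 2) — d² to each: P1:65, P2:145, P3:68, P4:149 → nearest is P1
(4, 6) — d² to each: P1:16, P2:52, P3:17, P4:58 → nearest is P1
4 of the 6 points have P1 as nearest.

4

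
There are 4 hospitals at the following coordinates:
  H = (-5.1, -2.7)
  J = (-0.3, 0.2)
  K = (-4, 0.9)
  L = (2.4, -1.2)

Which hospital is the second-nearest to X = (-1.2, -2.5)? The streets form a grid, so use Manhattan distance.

d(X,H) = |-1.2−(-5.1)| + |-2.5−(-2.7)| = 3.9 + 0.2 = 4.1
d(X,J) = |-1.2−(-0.3)| + |-2.5−0.2| = 0.9 + 2.7 = 3.6
d(X,K) = |-1.2−(-4)| + |-2.5−0.9| = 2.8 + 3.4 = 6.2
d(X,L) = |-1.2−2.4| + |-2.5−(-1.2)| = 3.6 + 1.3 = 4.9
Sorted ascending: J, H, L, … — the second-nearest is H.

H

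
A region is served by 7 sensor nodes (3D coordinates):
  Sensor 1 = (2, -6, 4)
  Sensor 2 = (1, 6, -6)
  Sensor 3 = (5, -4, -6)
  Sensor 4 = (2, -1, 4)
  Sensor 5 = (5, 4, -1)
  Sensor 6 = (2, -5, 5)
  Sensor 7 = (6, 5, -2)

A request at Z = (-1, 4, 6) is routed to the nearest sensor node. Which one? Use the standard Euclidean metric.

Sensor 4

Since √ is increasing, it suffices to compare squared distances:
d²(Z, Sensor 1) = (-1−2)² + (4−(-6))² + (6−4)² = 9 + 100 + 4 = 113
d²(Z, Sensor 2) = (-1−1)² + (4−6)² + (6−(-6))² = 4 + 4 + 144 = 152
d²(Z, Sensor 3) = (-1−5)² + (4−(-4))² + (6−(-6))² = 36 + 64 + 144 = 244
d²(Z, Sensor 4) = (-1−2)² + (4−(-1))² + (6−4)² = 9 + 25 + 4 = 38
d²(Z, Sensor 5) = (-1−5)² + (4−4)² + (6−(-1))² = 36 + 0 + 49 = 85
d²(Z, Sensor 6) = (-1−2)² + (4−(-5))² + (6−5)² = 9 + 81 + 1 = 91
d²(Z, Sensor 7) = (-1−6)² + (4−5)² + (6−(-2))² = 49 + 1 + 64 = 114
Minimum is at Sensor 4.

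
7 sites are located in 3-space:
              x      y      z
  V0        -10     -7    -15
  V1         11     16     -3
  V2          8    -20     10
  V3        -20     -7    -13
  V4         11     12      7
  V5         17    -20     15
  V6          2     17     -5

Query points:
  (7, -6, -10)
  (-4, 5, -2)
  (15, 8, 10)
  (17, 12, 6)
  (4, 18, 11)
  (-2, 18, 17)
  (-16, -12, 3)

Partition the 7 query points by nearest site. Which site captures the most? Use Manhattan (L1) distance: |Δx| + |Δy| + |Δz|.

(7, -6, -10) — d to each: V0:23, V1:33, V2:35, V3:31, V4:39, V5:49, V6:33 → nearest is V0
(-4, 5, -2) — d to each: V0:31, V1:27, V2:49, V3:39, V4:31, V5:63, V6:21 → nearest is V6
(15, 8, 10) — d to each: V0:65, V1:25, V2:35, V3:73, V4:11, V5:35, V6:37 → nearest is V4
(17, 12, 6) — d to each: V0:67, V1:19, V2:45, V3:75, V4:7, V5:41, V6:31 → nearest is V4
(4, 18, 11) — d to each: V0:65, V1:23, V2:43, V3:73, V4:17, V5:55, V6:19 → nearest is V4
(-2, 18, 17) — d to each: V0:65, V1:35, V2:55, V3:73, V4:29, V5:59, V6:27 → nearest is V6
(-16, -12, 3) — d to each: V0:29, V1:61, V2:39, V3:25, V4:55, V5:53, V6:55 → nearest is V3
Tally — V0:1, V3:1, V4:3, V6:2. V4 captures the most (3).

V4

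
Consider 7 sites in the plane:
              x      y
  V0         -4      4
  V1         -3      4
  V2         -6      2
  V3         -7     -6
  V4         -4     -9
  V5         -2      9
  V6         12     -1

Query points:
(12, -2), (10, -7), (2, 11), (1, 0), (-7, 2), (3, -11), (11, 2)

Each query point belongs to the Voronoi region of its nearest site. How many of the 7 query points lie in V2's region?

(12, -2) — d² to each: V0:292, V1:261, V2:340, V3:377, V4:305, V5:317, V6:1 → nearest is V6
(10, -7) — d² to each: V0:317, V1:290, V2:337, V3:290, V4:200, V5:400, V6:40 → nearest is V6
(2, 11) — d² to each: V0:85, V1:74, V2:145, V3:370, V4:436, V5:20, V6:244 → nearest is V5
(1, 0) — d² to each: V0:41, V1:32, V2:53, V3:100, V4:106, V5:90, V6:122 → nearest is V1
(-7, 2) — d² to each: V0:13, V1:20, V2:1, V3:64, V4:130, V5:74, V6:370 → nearest is V2
(3, -11) — d² to each: V0:274, V1:261, V2:250, V3:125, V4:53, V5:425, V6:181 → nearest is V4
(11, 2) — d² to each: V0:229, V1:200, V2:289, V3:388, V4:346, V5:218, V6:10 → nearest is V6
1 of the 7 points has V2 as nearest.

1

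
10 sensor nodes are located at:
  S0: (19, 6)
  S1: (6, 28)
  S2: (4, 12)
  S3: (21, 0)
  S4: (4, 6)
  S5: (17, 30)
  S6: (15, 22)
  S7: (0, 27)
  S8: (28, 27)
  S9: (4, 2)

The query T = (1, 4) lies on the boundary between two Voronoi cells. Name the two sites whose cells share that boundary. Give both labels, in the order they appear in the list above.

Squared distances from T to each site:
|TS0|² = (1−19)² + (4−6)² = 324 + 4 = 328
|TS1|² = (1−6)² + (4−28)² = 25 + 576 = 601
|TS2|² = (1−4)² + (4−12)² = 9 + 64 = 73
|TS3|² = (1−21)² + (4−0)² = 400 + 16 = 416
|TS4|² = (1−4)² + (4−6)² = 9 + 4 = 13
|TS5|² = (1−17)² + (4−30)² = 256 + 676 = 932
|TS6|² = (1−15)² + (4−22)² = 196 + 324 = 520
|TS7|² = (1−0)² + (4−27)² = 1 + 529 = 530
|TS8|² = (1−28)² + (4−27)² = 729 + 529 = 1258
|TS9|² = (1−4)² + (4−2)² = 9 + 4 = 13
T is equidistant from S4 and S9 (both at squared distance 13), and every other site is strictly farther — so T lies on the S4–S9 Voronoi edge.

S4 and S9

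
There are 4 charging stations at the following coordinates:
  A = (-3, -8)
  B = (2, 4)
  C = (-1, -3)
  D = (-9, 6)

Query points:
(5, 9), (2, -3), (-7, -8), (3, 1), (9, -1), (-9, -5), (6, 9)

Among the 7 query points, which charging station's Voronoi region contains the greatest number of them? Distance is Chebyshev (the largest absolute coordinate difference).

B

(5, 9) — d to each: A:17, B:5, C:12, D:14 → nearest is B
(2, -3) — d to each: A:5, B:7, C:3, D:11 → nearest is C
(-7, -8) — d to each: A:4, B:12, C:6, D:14 → nearest is A
(3, 1) — d to each: A:9, B:3, C:4, D:12 → nearest is B
(9, -1) — d to each: A:12, B:7, C:10, D:18 → nearest is B
(-9, -5) — d to each: A:6, B:11, C:8, D:11 → nearest is A
(6, 9) — d to each: A:17, B:5, C:12, D:15 → nearest is B
Tally — A:2, B:4, C:1. B captures the most (4).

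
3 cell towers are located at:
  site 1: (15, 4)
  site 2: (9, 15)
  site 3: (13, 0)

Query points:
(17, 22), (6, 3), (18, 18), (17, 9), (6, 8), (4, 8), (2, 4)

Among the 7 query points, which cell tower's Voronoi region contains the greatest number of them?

site 2

(17, 22) — d² to each: site 1:328, site 2:113, site 3:500 → nearest is site 2
(6, 3) — d² to each: site 1:82, site 2:153, site 3:58 → nearest is site 3
(18, 18) — d² to each: site 1:205, site 2:90, site 3:349 → nearest is site 2
(17, 9) — d² to each: site 1:29, site 2:100, site 3:97 → nearest is site 1
(6, 8) — d² to each: site 1:97, site 2:58, site 3:113 → nearest is site 2
(4, 8) — d² to each: site 1:137, site 2:74, site 3:145 → nearest is site 2
(2, 4) — d² to each: site 1:169, site 2:170, site 3:137 → nearest is site 3
Tally — site 1:1, site 2:4, site 3:2. site 2 captures the most (4).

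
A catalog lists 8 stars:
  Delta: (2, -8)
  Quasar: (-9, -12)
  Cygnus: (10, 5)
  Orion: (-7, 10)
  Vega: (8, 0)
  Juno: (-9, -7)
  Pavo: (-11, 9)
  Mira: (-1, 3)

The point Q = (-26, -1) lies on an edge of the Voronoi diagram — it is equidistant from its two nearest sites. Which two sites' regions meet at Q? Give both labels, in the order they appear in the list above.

Juno and Pavo

Squared distances from Q to each site:
d²(Q, Delta) = 784 + 49 = 833
d²(Q, Quasar) = 289 + 121 = 410
d²(Q, Cygnus) = 1296 + 36 = 1332
d²(Q, Orion) = 361 + 121 = 482
d²(Q, Vega) = 1156 + 1 = 1157
d²(Q, Juno) = 289 + 36 = 325
d²(Q, Pavo) = 225 + 100 = 325
d²(Q, Mira) = 625 + 16 = 641
Q is equidistant from Juno and Pavo (both at squared distance 325), and every other site is strictly farther — so Q lies on the Juno–Pavo Voronoi edge.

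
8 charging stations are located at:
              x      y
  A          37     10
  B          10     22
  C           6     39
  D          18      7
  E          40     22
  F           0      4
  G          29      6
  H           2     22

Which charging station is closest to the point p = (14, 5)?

Squared Euclidean distances:
|pA|² = (14−37)² + (5−10)² = 529 + 25 = 554
|pB|² = (14−10)² + (5−22)² = 16 + 289 = 305
|pC|² = (14−6)² + (5−39)² = 64 + 1156 = 1220
|pD|² = (14−18)² + (5−7)² = 16 + 4 = 20
|pE|² = (14−40)² + (5−22)² = 676 + 289 = 965
|pF|² = (14−0)² + (5−4)² = 196 + 1 = 197
|pG|² = (14−29)² + (5−6)² = 225 + 1 = 226
|pH|² = (14−2)² + (5−22)² = 144 + 289 = 433
The smallest is to D, so p lies in the Voronoi region of D.

D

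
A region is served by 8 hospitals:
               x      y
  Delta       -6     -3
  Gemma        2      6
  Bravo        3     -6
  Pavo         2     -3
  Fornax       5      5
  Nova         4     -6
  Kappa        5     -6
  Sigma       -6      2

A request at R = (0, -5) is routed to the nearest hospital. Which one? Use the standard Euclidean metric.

Squared Euclidean distances:
d²(R, Delta) = (0−(-6))² + (-5−(-3))² = 36 + 4 = 40
d²(R, Gemma) = (0−2)² + (-5−6)² = 4 + 121 = 125
d²(R, Bravo) = (0−3)² + (-5−(-6))² = 9 + 1 = 10
d²(R, Pavo) = (0−2)² + (-5−(-3))² = 4 + 4 = 8
d²(R, Fornax) = (0−5)² + (-5−5)² = 25 + 100 = 125
d²(R, Nova) = (0−4)² + (-5−(-6))² = 16 + 1 = 17
d²(R, Kappa) = (0−5)² + (-5−(-6))² = 25 + 1 = 26
d²(R, Sigma) = (0−(-6))² + (-5−2)² = 36 + 49 = 85
Minimum is at Pavo.

Pavo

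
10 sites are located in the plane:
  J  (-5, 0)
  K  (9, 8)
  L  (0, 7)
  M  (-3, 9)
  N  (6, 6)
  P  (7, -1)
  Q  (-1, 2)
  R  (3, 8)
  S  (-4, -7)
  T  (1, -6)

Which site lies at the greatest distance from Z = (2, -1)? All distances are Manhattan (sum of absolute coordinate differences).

K

d(Z,J) = |2−(-5)| + |-1−0| = 7 + 1 = 8
d(Z,K) = |2−9| + |-1−8| = 7 + 9 = 16
d(Z,L) = |2−0| + |-1−7| = 2 + 8 = 10
d(Z,M) = |2−(-3)| + |-1−9| = 5 + 10 = 15
d(Z,N) = |2−6| + |-1−6| = 4 + 7 = 11
d(Z,P) = |2−7| + |-1−(-1)| = 5 + 0 = 5
d(Z,Q) = |2−(-1)| + |-1−2| = 3 + 3 = 6
d(Z,R) = |2−3| + |-1−8| = 1 + 9 = 10
d(Z,S) = |2−(-4)| + |-1−(-7)| = 6 + 6 = 12
d(Z,T) = |2−1| + |-1−(-6)| = 1 + 5 = 6
The largest is to K.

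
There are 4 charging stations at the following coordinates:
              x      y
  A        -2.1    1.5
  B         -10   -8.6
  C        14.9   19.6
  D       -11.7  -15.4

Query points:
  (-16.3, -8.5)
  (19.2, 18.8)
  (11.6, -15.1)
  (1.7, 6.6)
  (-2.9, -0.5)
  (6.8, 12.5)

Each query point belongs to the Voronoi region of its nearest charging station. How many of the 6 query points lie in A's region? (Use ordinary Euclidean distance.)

3

(-16.3, -8.5) — d² to each: A:301.64, B:39.7, C:1763.05, D:68.77 → nearest is B
(19.2, 18.8) — d² to each: A:752.98, B:1603.4, C:19.13, D:2124.45 → nearest is C
(11.6, -15.1) — d² to each: A:463.25, B:508.81, C:1214.98, D:542.98 → nearest is A
(1.7, 6.6) — d² to each: A:40.45, B:367.93, C:343.24, D:663.56 → nearest is A
(-2.9, -0.5) — d² to each: A:4.64, B:116.02, C:720.85, D:299.45 → nearest is A
(6.8, 12.5) — d² to each: A:200.21, B:727.45, C:116.02, D:1120.66 → nearest is C
3 of the 6 points have A as nearest.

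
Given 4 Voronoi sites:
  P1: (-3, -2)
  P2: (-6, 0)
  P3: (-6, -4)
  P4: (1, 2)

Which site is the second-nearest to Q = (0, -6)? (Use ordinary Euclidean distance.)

Squared Euclidean distances:
|QP1|² = (0−(-3))² + (-6−(-2))² = 9 + 16 = 25
|QP2|² = (0−(-6))² + (-6−0)² = 36 + 36 = 72
|QP3|² = (0−(-6))² + (-6−(-4))² = 36 + 4 = 40
|QP4|² = (0−1)² + (-6−2)² = 1 + 64 = 65
Sorted ascending: P1, P3, P4, … — the second-nearest is P3.

P3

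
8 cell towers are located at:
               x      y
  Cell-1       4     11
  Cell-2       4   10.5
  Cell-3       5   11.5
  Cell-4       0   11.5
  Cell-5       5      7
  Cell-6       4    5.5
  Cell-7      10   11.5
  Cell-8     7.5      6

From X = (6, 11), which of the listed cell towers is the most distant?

Squared Euclidean distances:
d²(X, Cell-1) = 4 + 0 = 4
d²(X, Cell-2) = 4 + 0.25 = 4.25
d²(X, Cell-3) = 1 + 0.25 = 1.25
d²(X, Cell-4) = 36 + 0.25 = 36.25
d²(X, Cell-5) = 1 + 16 = 17
d²(X, Cell-6) = 4 + 30.25 = 34.25
d²(X, Cell-7) = 16 + 0.25 = 16.25
d²(X, Cell-8) = 2.25 + 25 = 27.25
The largest is to Cell-4.

Cell-4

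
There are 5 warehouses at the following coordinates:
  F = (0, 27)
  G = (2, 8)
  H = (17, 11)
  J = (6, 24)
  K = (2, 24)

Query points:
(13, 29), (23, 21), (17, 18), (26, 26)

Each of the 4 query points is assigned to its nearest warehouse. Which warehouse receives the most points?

(13, 29) — d² to each: F:173, G:562, H:340, J:74, K:146 → nearest is J
(23, 21) — d² to each: F:565, G:610, H:136, J:298, K:450 → nearest is H
(17, 18) — d² to each: F:370, G:325, H:49, J:157, K:261 → nearest is H
(26, 26) — d² to each: F:677, G:900, H:306, J:404, K:580 → nearest is H
Tally — H:3, J:1. H captures the most (3).

H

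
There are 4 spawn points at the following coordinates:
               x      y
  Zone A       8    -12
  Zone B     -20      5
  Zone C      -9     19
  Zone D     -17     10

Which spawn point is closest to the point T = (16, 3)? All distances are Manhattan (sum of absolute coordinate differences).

d(T, Zone A) = 8 + 15 = 23
d(T, Zone B) = 36 + 2 = 38
d(T, Zone C) = 25 + 16 = 41
d(T, Zone D) = 33 + 7 = 40
Zone A is nearest.

Zone A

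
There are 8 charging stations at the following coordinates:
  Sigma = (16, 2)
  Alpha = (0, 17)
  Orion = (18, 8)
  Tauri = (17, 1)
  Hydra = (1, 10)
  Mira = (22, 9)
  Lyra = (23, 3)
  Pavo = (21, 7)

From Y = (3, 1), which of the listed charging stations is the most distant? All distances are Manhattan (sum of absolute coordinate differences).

d(Y, Sigma) = 13 + 1 = 14
d(Y, Alpha) = 3 + 16 = 19
d(Y, Orion) = 15 + 7 = 22
d(Y, Tauri) = 14 + 0 = 14
d(Y, Hydra) = 2 + 9 = 11
d(Y, Mira) = 19 + 8 = 27
d(Y, Lyra) = 20 + 2 = 22
d(Y, Pavo) = 18 + 6 = 24
The largest is to Mira.

Mira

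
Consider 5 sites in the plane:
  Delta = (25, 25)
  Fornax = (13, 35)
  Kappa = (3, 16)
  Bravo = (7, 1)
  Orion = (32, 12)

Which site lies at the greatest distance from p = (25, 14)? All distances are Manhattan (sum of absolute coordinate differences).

d(p, Delta) = |25−25| + |14−25| = 0 + 11 = 11
d(p, Fornax) = |25−13| + |14−35| = 12 + 21 = 33
d(p, Kappa) = |25−3| + |14−16| = 22 + 2 = 24
d(p, Bravo) = |25−7| + |14−1| = 18 + 13 = 31
d(p, Orion) = |25−32| + |14−12| = 7 + 2 = 9
The largest is to Fornax.

Fornax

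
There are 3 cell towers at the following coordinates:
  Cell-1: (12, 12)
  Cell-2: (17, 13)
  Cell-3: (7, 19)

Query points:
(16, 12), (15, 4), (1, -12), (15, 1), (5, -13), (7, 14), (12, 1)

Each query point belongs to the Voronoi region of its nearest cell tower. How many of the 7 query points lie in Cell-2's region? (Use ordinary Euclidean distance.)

(16, 12) — d² to each: Cell-1:16, Cell-2:2, Cell-3:130 → nearest is Cell-2
(15, 4) — d² to each: Cell-1:73, Cell-2:85, Cell-3:289 → nearest is Cell-1
(1, -12) — d² to each: Cell-1:697, Cell-2:881, Cell-3:997 → nearest is Cell-1
(15, 1) — d² to each: Cell-1:130, Cell-2:148, Cell-3:388 → nearest is Cell-1
(5, -13) — d² to each: Cell-1:674, Cell-2:820, Cell-3:1028 → nearest is Cell-1
(7, 14) — d² to each: Cell-1:29, Cell-2:101, Cell-3:25 → nearest is Cell-3
(12, 1) — d² to each: Cell-1:121, Cell-2:169, Cell-3:349 → nearest is Cell-1
1 of the 7 points has Cell-2 as nearest.

1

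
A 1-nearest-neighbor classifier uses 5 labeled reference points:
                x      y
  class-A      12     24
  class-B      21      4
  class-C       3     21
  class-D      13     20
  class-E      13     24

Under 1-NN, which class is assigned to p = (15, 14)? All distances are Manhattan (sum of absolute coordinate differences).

d(p, class-A) = |15−12| + |14−24| = 3 + 10 = 13
d(p, class-B) = |15−21| + |14−4| = 6 + 10 = 16
d(p, class-C) = |15−3| + |14−21| = 12 + 7 = 19
d(p, class-D) = |15−13| + |14−20| = 2 + 6 = 8
d(p, class-E) = |15−13| + |14−24| = 2 + 10 = 12
class-D is nearest.

class-D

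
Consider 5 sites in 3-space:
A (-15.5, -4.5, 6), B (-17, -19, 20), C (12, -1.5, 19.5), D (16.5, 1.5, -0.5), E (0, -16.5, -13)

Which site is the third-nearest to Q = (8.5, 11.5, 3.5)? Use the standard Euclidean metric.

Squared Euclidean distances:
|QA|² = (8.5−(-15.5))² + (11.5−(-4.5))² + (3.5−6)² = 576 + 256 + 6.25 = 838.25
|QB|² = (8.5−(-17))² + (11.5−(-19))² + (3.5−20)² = 650.25 + 930.25 + 272.25 = 1852.75
|QC|² = (8.5−12)² + (11.5−(-1.5))² + (3.5−19.5)² = 12.25 + 169 + 256 = 437.25
|QD|² = (8.5−16.5)² + (11.5−1.5)² + (3.5−(-0.5))² = 64 + 100 + 16 = 180
|QE|² = (8.5−0)² + (11.5−(-16.5))² + (3.5−(-13))² = 72.25 + 784 + 272.25 = 1128.5
Sorted ascending: D, C, A, E, … — the third-nearest is A.

A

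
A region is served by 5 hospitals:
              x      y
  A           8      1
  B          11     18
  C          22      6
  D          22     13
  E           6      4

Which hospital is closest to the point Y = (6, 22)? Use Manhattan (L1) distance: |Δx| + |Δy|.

d(Y,A) = 2 + 21 = 23
d(Y,B) = 5 + 4 = 9
d(Y,C) = 16 + 16 = 32
d(Y,D) = 16 + 9 = 25
d(Y,E) = 0 + 18 = 18
B is nearest.

B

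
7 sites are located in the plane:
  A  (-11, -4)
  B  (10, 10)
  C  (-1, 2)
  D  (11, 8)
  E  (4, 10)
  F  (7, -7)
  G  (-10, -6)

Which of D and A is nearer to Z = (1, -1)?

A

Compare squared distances:
|ZD|² = (1−11)² + (-1−8)² = 100 + 81 = 181
|ZA|² = (1−(-11))² + (-1−(-4))² = 144 + 9 = 153
181 > 153, so A is closer.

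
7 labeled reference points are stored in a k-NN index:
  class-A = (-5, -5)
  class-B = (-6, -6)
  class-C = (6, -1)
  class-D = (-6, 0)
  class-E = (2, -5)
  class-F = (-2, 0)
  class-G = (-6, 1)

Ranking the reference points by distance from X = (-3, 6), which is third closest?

Compare squared distances (the ordering matches that of the actual distances):
d²(X, class-A) = (-3−(-5))² + (6−(-5))² = 4 + 121 = 125
d²(X, class-B) = (-3−(-6))² + (6−(-6))² = 9 + 144 = 153
d²(X, class-C) = (-3−6)² + (6−(-1))² = 81 + 49 = 130
d²(X, class-D) = (-3−(-6))² + (6−0)² = 9 + 36 = 45
d²(X, class-E) = (-3−2)² + (6−(-5))² = 25 + 121 = 146
d²(X, class-F) = (-3−(-2))² + (6−0)² = 1 + 36 = 37
d²(X, class-G) = (-3−(-6))² + (6−1)² = 9 + 25 = 34
Sorted ascending: class-G, class-F, class-D, class-A, … — the third-nearest is class-D.

class-D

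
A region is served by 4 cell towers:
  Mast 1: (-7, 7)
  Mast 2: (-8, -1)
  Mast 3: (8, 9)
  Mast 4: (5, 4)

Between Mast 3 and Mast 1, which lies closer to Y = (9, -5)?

Mast 3

Compare squared distances:
d²(Y, Mast 3) = (9−8)² + (-5−9)² = 1 + 196 = 197
d²(Y, Mast 1) = (9−(-7))² + (-5−7)² = 256 + 144 = 400
197 < 400, so Mast 3 is closer.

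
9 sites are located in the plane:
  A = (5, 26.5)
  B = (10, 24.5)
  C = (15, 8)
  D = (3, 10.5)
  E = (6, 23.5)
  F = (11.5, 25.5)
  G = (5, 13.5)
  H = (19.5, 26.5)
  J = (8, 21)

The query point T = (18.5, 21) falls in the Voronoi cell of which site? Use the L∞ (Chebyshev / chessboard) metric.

d(T,A) = max(13.5, 5.5) = 13.5
d(T,B) = max(8.5, 3.5) = 8.5
d(T,C) = max(3.5, 13) = 13
d(T,D) = max(15.5, 10.5) = 15.5
d(T,E) = max(12.5, 2.5) = 12.5
d(T,F) = max(7, 4.5) = 7
d(T,G) = max(13.5, 7.5) = 13.5
d(T,H) = max(1, 5.5) = 5.5
d(T,J) = max(10.5, 0) = 10.5
The smallest is to H, so T lies in the Voronoi region of H.

H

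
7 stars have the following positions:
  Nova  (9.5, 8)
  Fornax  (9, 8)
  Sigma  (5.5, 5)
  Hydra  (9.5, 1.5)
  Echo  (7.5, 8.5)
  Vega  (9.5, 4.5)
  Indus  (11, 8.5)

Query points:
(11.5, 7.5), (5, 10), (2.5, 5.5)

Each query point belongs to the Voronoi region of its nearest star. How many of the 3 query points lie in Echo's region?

(11.5, 7.5) — d² to each: Nova:4.25, Fornax:6.5, Sigma:42.25, Hydra:40, Echo:17, Vega:13, Indus:1.25 → nearest is Indus
(5, 10) — d² to each: Nova:24.25, Fornax:20, Sigma:25.25, Hydra:92.5, Echo:8.5, Vega:50.5, Indus:38.25 → nearest is Echo
(2.5, 5.5) — d² to each: Nova:55.25, Fornax:48.5, Sigma:9.25, Hydra:65, Echo:34, Vega:50, Indus:81.25 → nearest is Sigma
1 of the 3 points has Echo as nearest.

1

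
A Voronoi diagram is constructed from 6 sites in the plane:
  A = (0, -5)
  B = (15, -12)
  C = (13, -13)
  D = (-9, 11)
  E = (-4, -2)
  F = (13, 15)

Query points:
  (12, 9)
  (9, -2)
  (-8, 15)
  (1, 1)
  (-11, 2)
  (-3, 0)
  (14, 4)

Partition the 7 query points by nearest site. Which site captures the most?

E

(12, 9) — d² to each: A:340, B:450, C:485, D:445, E:377, F:37 → nearest is F
(9, -2) — d² to each: A:90, B:136, C:137, D:493, E:169, F:305 → nearest is A
(-8, 15) — d² to each: A:464, B:1258, C:1225, D:17, E:305, F:441 → nearest is D
(1, 1) — d² to each: A:37, B:365, C:340, D:200, E:34, F:340 → nearest is E
(-11, 2) — d² to each: A:170, B:872, C:801, D:85, E:65, F:745 → nearest is E
(-3, 0) — d² to each: A:34, B:468, C:425, D:157, E:5, F:481 → nearest is E
(14, 4) — d² to each: A:277, B:257, C:290, D:578, E:360, F:122 → nearest is F
Tally — A:1, D:1, E:3, F:2. E captures the most (3).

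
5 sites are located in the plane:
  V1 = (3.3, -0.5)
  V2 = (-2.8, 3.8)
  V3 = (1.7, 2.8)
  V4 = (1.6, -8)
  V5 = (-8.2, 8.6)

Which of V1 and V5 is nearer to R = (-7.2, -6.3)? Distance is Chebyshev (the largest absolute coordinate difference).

d(R,V1) = max(10.5, 5.8) = 10.5
d(R,V5) = max(1, 14.9) = 14.9
10.5 < 14.9, so V1 is closer.

V1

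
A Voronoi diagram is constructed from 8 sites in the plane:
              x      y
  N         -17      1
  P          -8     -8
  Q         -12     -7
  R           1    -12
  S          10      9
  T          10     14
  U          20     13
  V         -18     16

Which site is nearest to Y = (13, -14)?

Since √ is increasing, it suffices to compare squared distances:
|YN|² = (13−(-17))² + (-14−1)² = 900 + 225 = 1125
|YP|² = (13−(-8))² + (-14−(-8))² = 441 + 36 = 477
|YQ|² = (13−(-12))² + (-14−(-7))² = 625 + 49 = 674
|YR|² = (13−1)² + (-14−(-12))² = 144 + 4 = 148
|YS|² = (13−10)² + (-14−9)² = 9 + 529 = 538
|YT|² = (13−10)² + (-14−14)² = 9 + 784 = 793
|YU|² = (13−20)² + (-14−13)² = 49 + 729 = 778
|YV|² = (13−(-18))² + (-14−16)² = 961 + 900 = 1861
R is nearest.

R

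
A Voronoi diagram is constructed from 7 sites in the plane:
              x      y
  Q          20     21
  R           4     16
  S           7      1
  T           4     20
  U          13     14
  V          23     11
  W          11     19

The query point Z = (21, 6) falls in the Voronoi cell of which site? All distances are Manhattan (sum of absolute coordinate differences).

V

d(Z,Q) = |21−20| + |6−21| = 1 + 15 = 16
d(Z,R) = |21−4| + |6−16| = 17 + 10 = 27
d(Z,S) = |21−7| + |6−1| = 14 + 5 = 19
d(Z,T) = |21−4| + |6−20| = 17 + 14 = 31
d(Z,U) = |21−13| + |6−14| = 8 + 8 = 16
d(Z,V) = |21−23| + |6−11| = 2 + 5 = 7
d(Z,W) = |21−11| + |6−19| = 10 + 13 = 23
The smallest is to V, so Z lies in the Voronoi region of V.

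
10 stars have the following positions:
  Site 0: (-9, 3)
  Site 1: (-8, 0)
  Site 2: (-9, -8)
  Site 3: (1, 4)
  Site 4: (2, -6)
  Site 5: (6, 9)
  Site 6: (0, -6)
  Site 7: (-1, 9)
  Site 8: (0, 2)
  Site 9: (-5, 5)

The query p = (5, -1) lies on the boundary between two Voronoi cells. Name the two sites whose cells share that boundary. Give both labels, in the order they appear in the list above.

Site 4 and Site 8

Squared distances from p to each site:
d²(p, Site 0) = (5−(-9))² + (-1−3)² = 196 + 16 = 212
d²(p, Site 1) = (5−(-8))² + (-1−0)² = 169 + 1 = 170
d²(p, Site 2) = (5−(-9))² + (-1−(-8))² = 196 + 49 = 245
d²(p, Site 3) = (5−1)² + (-1−4)² = 16 + 25 = 41
d²(p, Site 4) = (5−2)² + (-1−(-6))² = 9 + 25 = 34
d²(p, Site 5) = (5−6)² + (-1−9)² = 1 + 100 = 101
d²(p, Site 6) = (5−0)² + (-1−(-6))² = 25 + 25 = 50
d²(p, Site 7) = (5−(-1))² + (-1−9)² = 36 + 100 = 136
d²(p, Site 8) = (5−0)² + (-1−2)² = 25 + 9 = 34
d²(p, Site 9) = (5−(-5))² + (-1−5)² = 100 + 36 = 136
p is equidistant from Site 4 and Site 8 (both at squared distance 34), and every other site is strictly farther — so p lies on the Site 4–Site 8 Voronoi edge.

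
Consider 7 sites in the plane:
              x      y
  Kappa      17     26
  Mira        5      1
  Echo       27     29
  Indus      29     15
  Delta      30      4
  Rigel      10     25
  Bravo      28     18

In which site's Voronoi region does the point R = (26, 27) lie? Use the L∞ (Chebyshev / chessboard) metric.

Echo

d(R, Kappa) = max(9, 1) = 9
d(R, Mira) = max(21, 26) = 26
d(R, Echo) = max(1, 2) = 2
d(R, Indus) = max(3, 12) = 12
d(R, Delta) = max(4, 23) = 23
d(R, Rigel) = max(16, 2) = 16
d(R, Bravo) = max(2, 9) = 9
Echo is nearest.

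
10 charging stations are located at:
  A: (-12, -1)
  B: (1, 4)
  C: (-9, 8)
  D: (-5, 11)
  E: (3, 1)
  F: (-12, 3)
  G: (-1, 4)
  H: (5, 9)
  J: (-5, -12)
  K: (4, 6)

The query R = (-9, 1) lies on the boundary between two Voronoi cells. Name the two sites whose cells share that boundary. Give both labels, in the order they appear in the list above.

Squared distances from R to each site:
|RA|² = (-9−(-12))² + (1−(-1))² = 9 + 4 = 13
|RB|² = (-9−1)² + (1−4)² = 100 + 9 = 109
|RC|² = (-9−(-9))² + (1−8)² = 0 + 49 = 49
|RD|² = (-9−(-5))² + (1−11)² = 16 + 100 = 116
|RE|² = (-9−3)² + (1−1)² = 144 + 0 = 144
|RF|² = (-9−(-12))² + (1−3)² = 9 + 4 = 13
|RG|² = (-9−(-1))² + (1−4)² = 64 + 9 = 73
|RH|² = (-9−5)² + (1−9)² = 196 + 64 = 260
|RJ|² = (-9−(-5))² + (1−(-12))² = 16 + 169 = 185
|RK|² = (-9−4)² + (1−6)² = 169 + 25 = 194
R is equidistant from A and F (both at squared distance 13), and every other site is strictly farther — so R lies on the A–F Voronoi edge.

A and F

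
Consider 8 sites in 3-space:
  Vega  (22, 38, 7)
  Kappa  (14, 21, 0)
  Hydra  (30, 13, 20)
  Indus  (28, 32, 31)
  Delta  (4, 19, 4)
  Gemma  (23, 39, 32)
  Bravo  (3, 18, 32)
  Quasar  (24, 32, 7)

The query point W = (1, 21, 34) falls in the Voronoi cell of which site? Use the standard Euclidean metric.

Since √ is increasing, it suffices to compare squared distances:
d²(W, Vega) = 441 + 289 + 729 = 1459
d²(W, Kappa) = 169 + 0 + 1156 = 1325
d²(W, Hydra) = 841 + 64 + 196 = 1101
d²(W, Indus) = 729 + 121 + 9 = 859
d²(W, Delta) = 9 + 4 + 900 = 913
d²(W, Gemma) = 484 + 324 + 4 = 812
d²(W, Bravo) = 4 + 9 + 4 = 17
d²(W, Quasar) = 529 + 121 + 729 = 1379
Bravo is nearest.

Bravo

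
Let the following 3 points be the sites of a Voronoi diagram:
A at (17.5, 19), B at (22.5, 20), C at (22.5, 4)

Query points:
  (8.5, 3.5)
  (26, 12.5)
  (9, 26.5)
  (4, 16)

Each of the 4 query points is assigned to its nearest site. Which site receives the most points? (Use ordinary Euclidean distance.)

A

(8.5, 3.5) — d² to each: A:321.25, B:468.25, C:196.25 → nearest is C
(26, 12.5) — d² to each: A:114.5, B:68.5, C:84.5 → nearest is B
(9, 26.5) — d² to each: A:128.5, B:224.5, C:688.5 → nearest is A
(4, 16) — d² to each: A:191.25, B:358.25, C:486.25 → nearest is A
Tally — A:2, B:1, C:1. A captures the most (2).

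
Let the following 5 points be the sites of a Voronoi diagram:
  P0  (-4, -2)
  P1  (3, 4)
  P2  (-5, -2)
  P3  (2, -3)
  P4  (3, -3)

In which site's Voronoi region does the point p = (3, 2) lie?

Since √ is increasing, it suffices to compare squared distances:
|pP0|² = (3−(-4))² + (2−(-2))² = 49 + 16 = 65
|pP1|² = (3−3)² + (2−4)² = 0 + 4 = 4
|pP2|² = (3−(-5))² + (2−(-2))² = 64 + 16 = 80
|pP3|² = (3−2)² + (2−(-3))² = 1 + 25 = 26
|pP4|² = (3−3)² + (2−(-3))² = 0 + 25 = 25
The smallest is to P1, so p lies in the Voronoi region of P1.

P1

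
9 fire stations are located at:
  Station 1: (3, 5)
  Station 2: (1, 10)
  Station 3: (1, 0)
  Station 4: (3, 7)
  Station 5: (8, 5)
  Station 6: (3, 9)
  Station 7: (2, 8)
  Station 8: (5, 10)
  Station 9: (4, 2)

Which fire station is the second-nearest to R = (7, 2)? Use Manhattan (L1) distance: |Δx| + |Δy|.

d(R, Station 1) = 4 + 3 = 7
d(R, Station 2) = 6 + 8 = 14
d(R, Station 3) = 6 + 2 = 8
d(R, Station 4) = 4 + 5 = 9
d(R, Station 5) = 1 + 3 = 4
d(R, Station 6) = 4 + 7 = 11
d(R, Station 7) = 5 + 6 = 11
d(R, Station 8) = 2 + 8 = 10
d(R, Station 9) = 3 + 0 = 3
Sorted ascending: Station 9, Station 5, Station 1, … — the second-nearest is Station 5.

Station 5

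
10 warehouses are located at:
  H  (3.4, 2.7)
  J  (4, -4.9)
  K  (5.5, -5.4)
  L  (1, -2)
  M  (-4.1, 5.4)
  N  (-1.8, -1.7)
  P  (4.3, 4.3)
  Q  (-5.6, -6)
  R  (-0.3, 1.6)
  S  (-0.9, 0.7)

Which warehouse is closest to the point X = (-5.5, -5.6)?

Q

Compare squared distances (the ordering matches that of the actual distances):
|XH|² = (-5.5−3.4)² + (-5.6−2.7)² = 79.21 + 68.89 = 148.1
|XJ|² = (-5.5−4)² + (-5.6−(-4.9))² = 90.25 + 0.49 = 90.74
|XK|² = (-5.5−5.5)² + (-5.6−(-5.4))² = 121 + 0.04 = 121.04
|XL|² = (-5.5−1)² + (-5.6−(-2))² = 42.25 + 12.96 = 55.21
|XM|² = (-5.5−(-4.1))² + (-5.6−5.4)² = 1.96 + 121 = 122.96
|XN|² = (-5.5−(-1.8))² + (-5.6−(-1.7))² = 13.69 + 15.21 = 28.9
|XP|² = (-5.5−4.3)² + (-5.6−4.3)² = 96.04 + 98.01 = 194.05
|XQ|² = (-5.5−(-5.6))² + (-5.6−(-6))² = 0.01 + 0.16 = 0.17
|XR|² = (-5.5−(-0.3))² + (-5.6−1.6)² = 27.04 + 51.84 = 78.88
|XS|² = (-5.5−(-0.9))² + (-5.6−0.7)² = 21.16 + 39.69 = 60.85
Q is nearest.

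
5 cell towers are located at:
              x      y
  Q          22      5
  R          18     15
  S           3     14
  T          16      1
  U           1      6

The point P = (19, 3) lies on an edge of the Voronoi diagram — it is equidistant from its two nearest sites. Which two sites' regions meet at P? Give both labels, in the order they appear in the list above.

Squared distances from P to each site:
|PQ|² = (19−22)² + (3−5)² = 9 + 4 = 13
|PR|² = (19−18)² + (3−15)² = 1 + 144 = 145
|PS|² = (19−3)² + (3−14)² = 256 + 121 = 377
|PT|² = (19−16)² + (3−1)² = 9 + 4 = 13
|PU|² = (19−1)² + (3−6)² = 324 + 9 = 333
P is equidistant from Q and T (both at squared distance 13), and every other site is strictly farther — so P lies on the Q–T Voronoi edge.

Q and T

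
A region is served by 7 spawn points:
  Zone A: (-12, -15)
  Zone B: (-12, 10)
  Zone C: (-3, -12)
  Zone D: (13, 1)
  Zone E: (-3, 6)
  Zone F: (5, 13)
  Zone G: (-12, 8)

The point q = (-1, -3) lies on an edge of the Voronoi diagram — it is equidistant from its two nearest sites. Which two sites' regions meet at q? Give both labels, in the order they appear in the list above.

Squared distances from q to each site:
d²(q, Zone A) = (-1−(-12))² + (-3−(-15))² = 121 + 144 = 265
d²(q, Zone B) = (-1−(-12))² + (-3−10)² = 121 + 169 = 290
d²(q, Zone C) = (-1−(-3))² + (-3−(-12))² = 4 + 81 = 85
d²(q, Zone D) = (-1−13)² + (-3−1)² = 196 + 16 = 212
d²(q, Zone E) = (-1−(-3))² + (-3−6)² = 4 + 81 = 85
d²(q, Zone F) = (-1−5)² + (-3−13)² = 36 + 256 = 292
d²(q, Zone G) = (-1−(-12))² + (-3−8)² = 121 + 121 = 242
q is equidistant from Zone C and Zone E (both at squared distance 85), and every other site is strictly farther — so q lies on the Zone C–Zone E Voronoi edge.

Zone C and Zone E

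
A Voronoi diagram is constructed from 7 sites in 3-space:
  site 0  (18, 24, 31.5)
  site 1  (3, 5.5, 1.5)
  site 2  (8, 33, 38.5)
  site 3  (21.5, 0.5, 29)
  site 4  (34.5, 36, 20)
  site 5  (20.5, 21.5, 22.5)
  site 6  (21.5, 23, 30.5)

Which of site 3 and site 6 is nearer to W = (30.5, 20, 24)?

Compare squared distances:
d²(W, site 3) = (30.5−21.5)² + (20−0.5)² + (24−29)² = 81 + 380.25 + 25 = 486.25
d²(W, site 6) = (30.5−21.5)² + (20−23)² + (24−30.5)² = 81 + 9 + 42.25 = 132.25
486.25 > 132.25, so site 6 is closer.

site 6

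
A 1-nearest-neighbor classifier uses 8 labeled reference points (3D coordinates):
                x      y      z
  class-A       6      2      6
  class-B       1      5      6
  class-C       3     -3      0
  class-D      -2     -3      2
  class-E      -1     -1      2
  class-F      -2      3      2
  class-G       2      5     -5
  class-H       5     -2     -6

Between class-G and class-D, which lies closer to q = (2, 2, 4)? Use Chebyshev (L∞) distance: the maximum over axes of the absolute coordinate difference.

d(q, class-G) = max(0, 3, 9) = 9
d(q, class-D) = max(4, 5, 2) = 5
9 > 5, so class-D is closer.

class-D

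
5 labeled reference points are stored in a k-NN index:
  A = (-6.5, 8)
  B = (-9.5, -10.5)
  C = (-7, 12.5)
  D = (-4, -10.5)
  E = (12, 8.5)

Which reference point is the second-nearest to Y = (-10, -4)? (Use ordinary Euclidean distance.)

Since √ is increasing, it suffices to compare squared distances:
|YA|² = (-10−(-6.5))² + (-4−8)² = 12.25 + 144 = 156.25
|YB|² = (-10−(-9.5))² + (-4−(-10.5))² = 0.25 + 42.25 = 42.5
|YC|² = (-10−(-7))² + (-4−12.5)² = 9 + 272.25 = 281.25
|YD|² = (-10−(-4))² + (-4−(-10.5))² = 36 + 42.25 = 78.25
|YE|² = (-10−12)² + (-4−8.5)² = 484 + 156.25 = 640.25
Sorted ascending: B, D, A, … — the second-nearest is D.

D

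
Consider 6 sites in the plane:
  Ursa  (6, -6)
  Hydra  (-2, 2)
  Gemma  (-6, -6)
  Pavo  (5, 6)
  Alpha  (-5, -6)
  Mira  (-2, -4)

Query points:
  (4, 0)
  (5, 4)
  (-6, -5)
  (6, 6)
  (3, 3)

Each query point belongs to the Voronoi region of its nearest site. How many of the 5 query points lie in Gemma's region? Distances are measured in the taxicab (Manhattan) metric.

(4, 0) — d to each: Ursa:8, Hydra:8, Gemma:16, Pavo:7, Alpha:15, Mira:10 → nearest is Pavo
(5, 4) — d to each: Ursa:11, Hydra:9, Gemma:21, Pavo:2, Alpha:20, Mira:15 → nearest is Pavo
(-6, -5) — d to each: Ursa:13, Hydra:11, Gemma:1, Pavo:22, Alpha:2, Mira:5 → nearest is Gemma
(6, 6) — d to each: Ursa:12, Hydra:12, Gemma:24, Pavo:1, Alpha:23, Mira:18 → nearest is Pavo
(3, 3) — d to each: Ursa:12, Hydra:6, Gemma:18, Pavo:5, Alpha:17, Mira:12 → nearest is Pavo
1 of the 5 points has Gemma as nearest.

1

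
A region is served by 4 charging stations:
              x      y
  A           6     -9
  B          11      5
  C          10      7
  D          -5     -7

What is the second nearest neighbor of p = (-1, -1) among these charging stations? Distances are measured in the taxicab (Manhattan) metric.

d(p,A) = |-1−6| + |-1−(-9)| = 7 + 8 = 15
d(p,B) = |-1−11| + |-1−5| = 12 + 6 = 18
d(p,C) = |-1−10| + |-1−7| = 11 + 8 = 19
d(p,D) = |-1−(-5)| + |-1−(-7)| = 4 + 6 = 10
Sorted ascending: D, A, B, … — the second-nearest is A.

A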